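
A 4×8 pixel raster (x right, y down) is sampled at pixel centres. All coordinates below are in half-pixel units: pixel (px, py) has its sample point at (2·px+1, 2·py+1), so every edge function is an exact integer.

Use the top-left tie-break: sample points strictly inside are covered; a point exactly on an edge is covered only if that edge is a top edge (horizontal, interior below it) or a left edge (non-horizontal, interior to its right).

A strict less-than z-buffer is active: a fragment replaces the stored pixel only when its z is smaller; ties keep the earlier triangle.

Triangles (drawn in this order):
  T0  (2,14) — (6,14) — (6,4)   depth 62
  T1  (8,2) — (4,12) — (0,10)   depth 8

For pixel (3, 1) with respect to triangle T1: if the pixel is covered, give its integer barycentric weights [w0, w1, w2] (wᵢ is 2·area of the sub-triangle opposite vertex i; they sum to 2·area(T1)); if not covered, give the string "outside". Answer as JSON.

T0:
  2·area = 40  (B↔C swapped to make it positive)
  edge (2, 14)→(6, 4): d=(4,-10) top-left  bias=+0
  edge (6, 4)→(6, 14): d=(0,10) right/bottom  bias=-1
  edge (6, 14)→(2, 14): d=(-4,0) right/bottom  bias=-1
    (2,3)@(5, 7): e=[2,10,28] → #
    (3,3)@(7, 7): e=[22,-10,28] → ·
    (2,4)@(5, 9): e=[10,10,20] → #
    (3,4)@(7, 9): e=[30,-10,20] → ·
    (2,5)@(5, 11): e=[18,10,12] → #
    (3,5)@(7, 11): e=[38,-10,12] → ·
    (1,6)@(3, 13): e=[6,30,4] → #
    (3,6)@(7, 13): e=[46,-10,4] → ·
    (1,7)@(3, 15): e=[14,30,-4] → ·
    (2,7)@(5, 15): e=[34,10,-4] → ·
  covered (5 px):
    · · · ·
    · · · ·
    · · · ·
    · · # ·
    · · # ·
    · · # ·
    · # # ·
    · · · ·
T1:
  2·area = 48
  edge (8, 2)→(4, 12): d=(-4,10) right/bottom  bias=-1
  edge (4, 12)→(0, 10): d=(-4,-2) top-left  bias=+0
  edge (0, 10)→(8, 2): d=(8,-8) top-left  bias=+0
    (3,1)@(7, 3): e=[6,42,0] → #  [on edge]
    (2,2)@(5, 5): e=[18,30,0] → #  [on edge]
    (3,2)@(7, 5): e=[-2,34,16] → ·
    (1,3)@(3, 7): e=[30,18,0] → #  [on edge]
    (3,3)@(7, 7): e=[-10,26,32] → ·
    (0,4)@(1, 9): e=[42,6,0] → #  [on edge]
    (3,4)@(7, 9): e=[-18,18,48] → ·
    (0,5)@(1, 11): e=[34,-2,16] → ·
    (1,5)@(3, 11): e=[14,2,32] → #
    (2,5)@(5, 11): e=[-6,6,48] → ·
    (1,6)@(3, 13): e=[6,-6,48] → ·
  covered (8 px):
    · · · ·
    · · · #
    · · # ·
    · # # ·
    # # # ·
    · # · ·
    · · · ·
    · · · ·

Answer: [42,0,6]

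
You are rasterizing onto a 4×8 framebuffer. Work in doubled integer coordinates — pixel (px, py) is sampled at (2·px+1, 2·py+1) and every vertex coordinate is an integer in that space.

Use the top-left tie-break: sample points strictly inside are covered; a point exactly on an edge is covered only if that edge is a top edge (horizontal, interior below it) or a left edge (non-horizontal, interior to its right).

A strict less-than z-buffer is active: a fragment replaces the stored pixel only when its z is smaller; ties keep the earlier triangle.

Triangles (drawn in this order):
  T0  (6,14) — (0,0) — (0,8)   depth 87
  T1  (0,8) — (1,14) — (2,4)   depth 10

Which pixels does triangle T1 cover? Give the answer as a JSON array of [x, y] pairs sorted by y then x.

T0:
  2·area = 48  (B↔C swapped to make it positive)
  edge (6, 14)→(0, 8): d=(-6,-6) top-left  bias=+0
  edge (0, 8)→(0, 0): d=(0,-8) top-left  bias=+0
  edge (0, 0)→(6, 14): d=(6,14) right/bottom  bias=-1
    (0,1)@(1, 3): e=[36,8,4] → X
    (1,1)@(3, 3): e=[48,24,-24] → .
    (0,2)@(1, 5): e=[24,8,16] → X
    (1,2)@(3, 5): e=[36,24,-12] → .
    (0,3)@(1, 7): e=[12,8,28] → X
    (1,3)@(3, 7): e=[24,24,0] → .  [on edge]
    (0,4)@(1, 9): e=[0,8,40] → X  [on edge]
    (1,4)@(3, 9): e=[12,24,12] → X
    (2,4)@(5, 9): e=[24,40,-16] → .
    (0,5)@(1, 11): e=[-12,8,52] → .
    (1,5)@(3, 11): e=[0,24,24] → X  [on edge]
    (2,5)@(5, 11): e=[12,40,-4] → .
    (2,6)@(5, 13): e=[0,40,8] → X  [on edge]
    (3,7)@(7, 15): e=[0,56,-8] → .  [on edge]
  covered (7 px):
    . . . .
    X . . .
    X . . .
    X . . .
    X X . .
    . X . .
    . . X .
    . . . .
T1:
  2·area = 16  (B↔C swapped to make it positive)
  edge (0, 8)→(2, 4): d=(2,-4) top-left  bias=+0
  edge (2, 4)→(1, 14): d=(-1,10) right/bottom  bias=-1
  edge (1, 14)→(0, 8): d=(-1,-6) top-left  bias=+0
    (0,3)@(1, 7): e=[2,7,7] → X
    (1,3)@(3, 7): e=[10,-13,19] → .
    (0,4)@(1, 9): e=[6,5,5] → X
    (1,4)@(3, 9): e=[14,-15,17] → .
    (0,5)@(1, 11): e=[10,3,3] → X
    (1,5)@(3, 11): e=[18,-17,15] → .
    (0,6)@(1, 13): e=[14,1,1] → X
    (1,6)@(3, 13): e=[22,-19,13] → .
    (0,7)@(1, 15): e=[18,-1,-1] → .
  covered (4 px):
    . . . .
    . . . .
    . . . .
    X . . .
    X . . .
    X . . .
    X . . .
    . . . .

Final: [[0,3],[0,4],[0,5],[0,6]]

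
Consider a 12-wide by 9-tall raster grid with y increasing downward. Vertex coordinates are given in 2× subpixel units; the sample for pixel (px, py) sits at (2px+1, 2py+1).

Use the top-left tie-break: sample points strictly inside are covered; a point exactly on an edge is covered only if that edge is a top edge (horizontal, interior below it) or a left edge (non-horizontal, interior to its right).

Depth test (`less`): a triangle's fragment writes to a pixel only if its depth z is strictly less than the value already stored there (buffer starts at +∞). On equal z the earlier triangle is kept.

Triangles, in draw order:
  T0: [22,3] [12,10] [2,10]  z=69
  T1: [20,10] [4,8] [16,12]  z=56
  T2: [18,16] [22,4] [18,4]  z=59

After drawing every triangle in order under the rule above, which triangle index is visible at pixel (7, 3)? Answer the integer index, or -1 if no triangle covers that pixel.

T0:
  2·area = 70
  edge (22, 3)→(12, 10): d=(-10,7) right/bottom  bias=-1
  edge (12, 10)→(2, 10): d=(-10,0) right/bottom  bias=-1
  edge (2, 10)→(22, 3): d=(20,-7) top-left  bias=+0
    (8,2)@(17, 5): e=[15,50,5] → █
    (9,2)@(19, 5): e=[1,50,19] → █
    (10,2)@(21, 5): e=[-13,50,33] → ·
    (5,3)@(11, 7): e=[37,30,3] → █
    (6,3)@(13, 7): e=[23,30,17] → █
    (7,3)@(15, 7): e=[9,30,31] → █
    (8,3)@(17, 7): e=[-5,30,45] → ·
    (9,3)@(19, 7): e=[-19,30,59] → ·
    (2,4)@(5, 9): e=[59,10,1] → █
    (3,4)@(7, 9): e=[45,10,15] → █
    (4,4)@(9, 9): e=[31,10,29] → █
    (7,4)@(15, 9): e=[-11,10,71] → ·
  covered (10 px):
    · · · · · · · · · · · ·
    · · · · · · · · · · · ·
    · · · · · · · · █ █ · ·
    · · · · · █ █ █ · · · ·
    · · █ █ █ █ █ · · · · ·
    · · · · · · · · · · · ·
    · · · · · · · · · · · ·
    · · · · · · · · · · · ·
    · · · · · · · · · · · ·
T1:
  2·area = 40  (B↔C swapped to make it positive)
  edge (20, 10)→(16, 12): d=(-4,2) right/bottom  bias=-1
  edge (16, 12)→(4, 8): d=(-12,-4) top-left  bias=+0
  edge (4, 8)→(20, 10): d=(16,2) right/bottom  bias=-1
    (0,3)@(1, 7): e=[50,0,-10] → ·  [on edge]
    (3,4)@(7, 9): e=[30,0,10] → █  [on edge]
    (4,4)@(9, 9): e=[26,8,6] → █
    (5,4)@(11, 9): e=[22,16,2] → █
    (6,4)@(13, 9): e=[18,24,-2] → ·
    (3,5)@(7, 11): e=[22,-24,42] → ·
    (4,5)@(9, 11): e=[18,-16,38] → ·
    (5,5)@(11, 11): e=[14,-8,34] → ·
    (6,5)@(13, 11): e=[10,0,30] → █  [on edge]
    (7,5)@(15, 11): e=[6,8,26] → █
    (8,5)@(17, 11): e=[2,16,22] → █
    (9,5)@(19, 11): e=[-2,24,18] → ·
    (9,6)@(19, 13): e=[-10,0,50] → ·  [on edge]
  covered (6 px):
    · · · · · · · · · · · ·
    · · · · · · · · · · · ·
    · · · · · · · · · · · ·
    · · · · · · · · · · · ·
    · · · █ █ █ · · · · · ·
    · · · · · · █ █ █ · · ·
    · · · · · · · · · · · ·
    · · · · · · · · · · · ·
    · · · · · · · · · · · ·
T2:
  2·area = 48  (B↔C swapped to make it positive)
  edge (18, 16)→(18, 4): d=(0,-12) top-left  bias=+0
  edge (18, 4)→(22, 4): d=(4,0) top-left  bias=+0
  edge (22, 4)→(18, 16): d=(-4,12) right/bottom  bias=-1
    (11,0)@(23, 1): e=[60,-12,0] → ·  [on edge]
    (9,2)@(19, 5): e=[12,4,32] → █
    (10,2)@(21, 5): e=[36,4,8] → █
    (11,2)@(23, 5): e=[60,4,-16] → ·
    (9,3)@(19, 7): e=[12,12,24] → █
    (10,3)@(21, 7): e=[36,12,0] → ·  [on edge]
    (9,4)@(19, 9): e=[12,20,16] → █
    (10,4)@(21, 9): e=[36,20,-8] → ·
    (9,5)@(19, 11): e=[12,28,8] → █
    (10,5)@(21, 11): e=[36,28,-16] → ·
    (9,6)@(19, 13): e=[12,36,0] → ·  [on edge]
  covered (5 px):
    · · · · · · · · · · · ·
    · · · · · · · · · · · ·
    · · · · · · · · · █ █ ·
    · · · · · · · · · █ · ·
    · · · · · · · · · █ · ·
    · · · · · · · · · █ · ·
    · · · · · · · · · · · ·
    · · · · · · · · · · · ·
    · · · · · · · · · · · ·

Z-buffer (winner per pixel, '.' = empty):
  . . . . . . . . . . . .
  . . . . . . . . . . . .
  . . . . . . . . 0 2 2 .
  . . . . . 0 0 0 . 2 . .
  . . 0 1 1 1 0 . . 2 . .
  . . . . . . 1 1 1 2 . .
  . . . . . . . . . . . .
  . . . . . . . . . . . .
  . . . . . . . . . . . .

Answer: 0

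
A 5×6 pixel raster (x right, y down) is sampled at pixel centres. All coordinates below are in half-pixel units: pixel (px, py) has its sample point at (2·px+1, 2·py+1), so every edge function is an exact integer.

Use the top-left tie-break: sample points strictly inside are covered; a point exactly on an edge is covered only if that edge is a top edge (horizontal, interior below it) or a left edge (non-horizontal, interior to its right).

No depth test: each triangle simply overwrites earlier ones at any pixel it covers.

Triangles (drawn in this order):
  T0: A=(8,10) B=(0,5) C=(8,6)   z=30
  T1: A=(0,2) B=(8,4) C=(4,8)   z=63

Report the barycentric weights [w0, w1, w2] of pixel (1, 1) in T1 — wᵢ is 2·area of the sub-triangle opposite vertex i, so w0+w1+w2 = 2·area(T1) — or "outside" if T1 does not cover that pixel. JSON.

T0:
  2·area = 32
  edge (8, 10)→(0, 5): d=(-8,-5) top-left  bias=+0
  edge (0, 5)→(8, 6): d=(8,1) right/bottom  bias=-1
  edge (8, 6)→(8, 10): d=(0,4) right/bottom  bias=-1
    (2,3)@(5, 7): e=[9,11,12] → █
    (3,3)@(7, 7): e=[19,9,4] → █
    (4,3)@(9, 7): e=[29,7,-4] → ·
    (2,4)@(5, 9): e=[-7,27,12] → ·
    (3,4)@(7, 9): e=[3,25,4] → █
    (4,4)@(9, 9): e=[13,23,-4] → ·
    (3,5)@(7, 11): e=[-13,41,4] → ·
  covered (3 px):
    · · · · ·
    · · · · ·
    · · · · ·
    · · █ █ ·
    · · · █ ·
    · · · · ·
T1:
  2·area = 40
  edge (0, 2)→(8, 4): d=(8,2) right/bottom  bias=-1
  edge (8, 4)→(4, 8): d=(-4,4) right/bottom  bias=-1
  edge (4, 8)→(0, 2): d=(-4,-6) top-left  bias=+0
    (0,1)@(1, 3): e=[6,32,2] → █
    (1,1)@(3, 3): e=[2,24,14] → █
    (2,1)@(5, 3): e=[-2,16,26] → ·
    (4,1)@(9, 3): e=[-10,0,50] → ·  [on edge]
    (0,2)@(1, 5): e=[22,24,-6] → ·
    (1,2)@(3, 5): e=[18,16,6] → █
    (2,2)@(5, 5): e=[14,8,18] → █
    (3,2)@(7, 5): e=[10,0,30] → ·  [on edge]
    (1,3)@(3, 7): e=[34,8,-2] → ·
    (2,3)@(5, 7): e=[30,0,10] → ·  [on edge]
    (1,4)@(3, 9): e=[50,0,-10] → ·  [on edge]
    (0,5)@(1, 11): e=[70,0,-30] → ·  [on edge]
  covered (4 px):
    · · · · ·
    █ █ · · ·
    · █ █ · ·
    · · · · ·
    · · · · ·
    · · · · ·

Answer: [24,14,2]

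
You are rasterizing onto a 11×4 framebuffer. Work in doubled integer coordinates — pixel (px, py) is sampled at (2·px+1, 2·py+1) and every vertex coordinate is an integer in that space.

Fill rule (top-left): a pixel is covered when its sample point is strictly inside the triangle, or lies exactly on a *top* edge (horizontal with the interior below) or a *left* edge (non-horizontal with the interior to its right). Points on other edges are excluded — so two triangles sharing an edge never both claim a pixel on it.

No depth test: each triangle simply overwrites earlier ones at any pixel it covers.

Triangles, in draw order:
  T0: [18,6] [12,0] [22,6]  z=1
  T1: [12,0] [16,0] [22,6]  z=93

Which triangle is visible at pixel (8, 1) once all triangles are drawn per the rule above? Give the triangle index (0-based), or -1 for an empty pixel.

T0:
  2·area = 24
  edge (18, 6)→(12, 0): d=(-6,-6) top-left  bias=+0
  edge (12, 0)→(22, 6): d=(10,6) right/bottom  bias=-1
  edge (22, 6)→(18, 6): d=(-4,0) right/bottom  bias=-1
    (6,0)@(13, 1): e=[0,4,20] → █  [on edge]
    (7,0)@(15, 1): e=[12,-8,20] → ·
    (6,1)@(13, 3): e=[-12,24,12] → ·
    (7,1)@(15, 3): e=[0,12,12] → █  [on edge]
    (8,1)@(17, 3): e=[12,0,12] → ·  [on edge]
    (7,2)@(15, 5): e=[-12,32,4] → ·
    (8,2)@(17, 5): e=[0,20,4] → █  [on edge]
    (9,2)@(19, 5): e=[12,8,4] → █
    (10,2)@(21, 5): e=[24,-4,4] → ·
    (8,3)@(17, 7): e=[-12,40,-4] → ·
    (9,3)@(19, 7): e=[0,28,-4] → ·  [on edge]
  covered (4 px):
    · · · · · · █ · · · ·
    · · · · · · · █ · · ·
    · · · · · · · · █ █ ·
    · · · · · · · · · · ·
T1:
  2·area = 24
  edge (12, 0)→(16, 0): d=(4,0) top-left  bias=+0
  edge (16, 0)→(22, 6): d=(6,6) right/bottom  bias=-1
  edge (22, 6)→(12, 0): d=(-10,-6) top-left  bias=+0
    (7,0)@(15, 1): e=[4,12,8] → █
    (8,0)@(17, 1): e=[4,0,20] → ·  [on edge]
    (7,1)@(15, 3): e=[12,24,-12] → ·
    (8,1)@(17, 3): e=[12,12,0] → █  [on edge]
    (9,1)@(19, 3): e=[12,0,12] → ·  [on edge]
    (8,2)@(17, 5): e=[20,24,-20] → ·
    (10,2)@(21, 5): e=[20,0,4] → ·  [on edge]
  covered (2 px):
    · · · · · · · █ · · ·
    · · · · · · · · █ · ·
    · · · · · · · · · · ·
    · · · · · · · · · · ·

Z-buffer (winner per pixel, '.' = empty):
  . . . . . . 0 1 . . .
  . . . . . . . 0 1 . .
  . . . . . . . . 0 0 .
  . . . . . . . . . . .

Final: 1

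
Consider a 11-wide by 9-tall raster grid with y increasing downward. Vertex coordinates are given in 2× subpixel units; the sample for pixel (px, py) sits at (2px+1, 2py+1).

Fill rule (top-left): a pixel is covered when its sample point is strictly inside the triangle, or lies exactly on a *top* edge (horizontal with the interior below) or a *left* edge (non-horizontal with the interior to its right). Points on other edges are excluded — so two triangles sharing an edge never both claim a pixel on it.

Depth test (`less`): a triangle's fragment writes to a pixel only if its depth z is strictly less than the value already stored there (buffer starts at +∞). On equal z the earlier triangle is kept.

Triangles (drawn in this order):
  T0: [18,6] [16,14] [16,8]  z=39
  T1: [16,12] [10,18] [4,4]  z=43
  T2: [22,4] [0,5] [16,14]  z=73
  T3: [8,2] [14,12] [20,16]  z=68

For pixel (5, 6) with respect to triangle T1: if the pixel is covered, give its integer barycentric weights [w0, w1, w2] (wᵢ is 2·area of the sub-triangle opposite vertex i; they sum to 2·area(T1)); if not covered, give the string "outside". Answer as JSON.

T0:
  2·area = 12
  edge (18, 6)→(16, 14): d=(-2,8) right/bottom  bias=-1
  edge (16, 14)→(16, 8): d=(0,-6) top-left  bias=+0
  edge (16, 8)→(18, 6): d=(2,-2) top-left  bias=+0
    (10,1)@(21, 3): e=[-18,30,0] → ·  [on edge]
    (9,2)@(19, 5): e=[-6,18,0] → ·  [on edge]
    (8,3)@(17, 7): e=[6,6,0] → █  [on edge]
    (9,3)@(19, 7): e=[-10,18,4] → ·
    (7,4)@(15, 9): e=[18,-6,0] → ·  [on edge]
    (8,4)@(17, 9): e=[2,6,4] → █
    (9,4)@(19, 9): e=[-14,18,8] → ·
    (6,5)@(13, 11): e=[30,-18,0] → ·  [on edge]
    (8,5)@(17, 11): e=[-2,6,8] → ·
    (5,6)@(11, 13): e=[42,-30,0] → ·  [on edge]
    (4,7)@(9, 15): e=[54,-42,0] → ·  [on edge]
    (3,8)@(7, 17): e=[66,-54,0] → ·  [on edge]
  covered (2 px):
    · · · · · · · · · · ·
    · · · · · · · · · · ·
    · · · · · · · · · · ·
    · · · · · · · · █ · ·
    · · · · · · · · █ · ·
    · · · · · · · · · · ·
    · · · · · · · · · · ·
    · · · · · · · · · · ·
    · · · · · · · · · · ·
T1:
  2·area = 120
  edge (16, 12)→(10, 18): d=(-6,6) right/bottom  bias=-1
  edge (10, 18)→(4, 4): d=(-6,-14) top-left  bias=+0
  edge (4, 4)→(16, 12): d=(12,8) right/bottom  bias=-1
    (2,2)@(5, 5): e=[108,8,4] → █
    (3,2)@(7, 5): e=[96,36,-12] → ·
    (2,3)@(5, 7): e=[96,-4,28] → ·
    (3,3)@(7, 7): e=[84,24,12] → █
    (4,3)@(9, 7): e=[72,52,-4] → ·
    (10,3)@(21, 7): e=[0,220,-100] → ·  [on edge]
    (3,4)@(7, 9): e=[72,12,36] → █
    (4,4)@(9, 9): e=[60,40,20] → █
    (5,4)@(11, 9): e=[48,68,4] → █
    (6,4)@(13, 9): e=[36,96,-12] → ·
    (9,4)@(19, 9): e=[0,180,-60] → ·  [on edge]
    (3,5)@(7, 11): e=[60,0,60] → █  [on edge]
    (8,5)@(17, 11): e=[0,140,-20] → ·  [on edge]
    (7,6)@(15, 13): e=[0,100,20] → ·  [on edge]
    (6,7)@(13, 15): e=[0,60,60] → ·  [on edge]
    (5,8)@(11, 17): e=[0,20,100] → ·  [on edge]
  covered (14 px):
    · · · · · · · · · · ·
    · · · · · · · · · · ·
    · · █ · · · · · · · ·
    · · · █ · · · · · · ·
    · · · █ █ █ · · · · ·
    · · · █ █ █ █ · · · ·
    · · · · █ █ █ · · · ·
    · · · · █ █ · · · · ·
    · · · · · · · · · · ·
T2:
  2·area = 214  (B↔C swapped to make it positive)
  edge (22, 4)→(16, 14): d=(-6,10) right/bottom  bias=-1
  edge (16, 14)→(0, 5): d=(-16,-9) top-left  bias=+0
  edge (0, 5)→(22, 4): d=(22,-1) top-left  bias=+0
    (0,2)@(1, 5): e=[204,9,1] → █
    (1,2)@(3, 5): e=[184,27,3] → █
    (2,2)@(5, 5): e=[164,45,5] → █
    (3,2)@(7, 5): e=[144,63,7] → █
    (4,2)@(9, 5): e=[124,81,9] → █
    (5,2)@(11, 5): e=[104,99,11] → █
    (6,2)@(13, 5): e=[84,117,13] → █
    (7,2)@(15, 5): e=[64,135,15] → █
    (8,2)@(17, 5): e=[44,153,17] → █
    (9,2)@(19, 5): e=[24,171,19] → █
    (10,2)@(21, 5): e=[4,189,21] → █
    (0,3)@(1, 7): e=[192,-23,45] → ·
    (9,4)@(19, 9): e=[0,107,107] → ·  [on edge]
  covered (29 px):
    · · · · · · · · · · ·
    · · · · · · · · · · ·
    █ █ █ █ █ █ █ █ █ █ █
    · · █ █ █ █ █ █ █ █ ·
    · · · · █ █ █ █ █ · ·
    · · · · · █ █ █ █ · ·
    · · · · · · · █ · · ·
    · · · · · · · · · · ·
    · · · · · · · · · · ·
T3:
  2·area = 36  (B↔C swapped to make it positive)
  edge (8, 2)→(20, 16): d=(12,14) right/bottom  bias=-1
  edge (20, 16)→(14, 12): d=(-6,-4) top-left  bias=+0
  edge (14, 12)→(8, 2): d=(-6,-10) top-left  bias=+0
    (5,3)@(11, 7): e=[18,18,0] → █  [on edge]
    (6,3)@(13, 7): e=[-10,26,20] → ·
    (5,4)@(11, 9): e=[42,6,-12] → ·
    (6,4)@(13, 9): e=[14,14,8] → █
    (7,4)@(15, 9): e=[-14,22,28] → ·
    (6,5)@(13, 11): e=[38,2,-4] → ·
    (7,5)@(15, 11): e=[10,10,16] → █
    (8,5)@(17, 11): e=[-18,18,36] → ·
    (7,6)@(15, 13): e=[34,-2,4] → ·
    (8,6)@(17, 13): e=[6,6,24] → █
    (9,6)@(19, 13): e=[-22,14,44] → ·
    (8,7)@(17, 15): e=[30,-6,12] → ·
    (8,8)@(17, 17): e=[54,-18,0] → ·  [on edge]
  covered (5 px):
    · · · · · · · · · · ·
    · · · · · · · · · · ·
    · · · · · · · · · · ·
    · · · · · █ · · · · ·
    · · · · · · █ · · · ·
    · · · · · · · █ · · ·
    · · · · · · · · █ · ·
    · · · · · · · · · █ ·
    · · · · · · · · · · ·

Answer: [44,52,24]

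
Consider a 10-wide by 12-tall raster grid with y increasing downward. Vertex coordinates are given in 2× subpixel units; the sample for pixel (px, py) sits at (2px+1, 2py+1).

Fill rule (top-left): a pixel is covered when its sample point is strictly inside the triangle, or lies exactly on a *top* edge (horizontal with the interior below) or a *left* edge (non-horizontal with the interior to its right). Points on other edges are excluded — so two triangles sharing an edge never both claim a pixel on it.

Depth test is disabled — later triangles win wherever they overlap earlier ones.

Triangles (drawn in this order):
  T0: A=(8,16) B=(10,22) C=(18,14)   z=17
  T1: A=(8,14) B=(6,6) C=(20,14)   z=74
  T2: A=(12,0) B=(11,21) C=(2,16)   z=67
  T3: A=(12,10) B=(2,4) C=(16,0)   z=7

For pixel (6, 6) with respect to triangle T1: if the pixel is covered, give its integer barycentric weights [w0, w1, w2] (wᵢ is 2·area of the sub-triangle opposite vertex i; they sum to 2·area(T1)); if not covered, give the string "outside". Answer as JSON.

T0:
  2·area = 64  (B↔C swapped to make it positive)
  edge (8, 16)→(18, 14): d=(10,-2) top-left  bias=+0
  edge (18, 14)→(10, 22): d=(-8,8) right/bottom  bias=-1
  edge (10, 22)→(8, 16): d=(-2,-6) top-left  bias=+0
    (1,0)@(3, 1): e=[-160,224,0] → ·  [on edge]
    (2,3)@(5, 7): e=[-96,160,0] → ·  [on edge]
    (3,6)@(7, 13): e=[-32,96,0] → ·  [on edge]
    (9,6)@(19, 13): e=[-8,0,72] → ·  [on edge]
    (6,7)@(13, 15): e=[0,32,32] → #  [on edge]
    (7,7)@(15, 15): e=[4,16,44] → #
    (8,7)@(17, 15): e=[8,0,56] → ·  [on edge]
    (1,8)@(3, 17): e=[0,96,-32] → ·  [on edge]
    (4,8)@(9, 17): e=[12,48,4] → #
    (5,8)@(11, 17): e=[16,32,16] → #
    (7,8)@(15, 17): e=[24,0,40] → ·  [on edge]
    (4,9)@(9, 19): e=[32,32,0] → #  [on edge]
    (6,9)@(13, 19): e=[40,0,24] → ·  [on edge]
    (5,10)@(11, 21): e=[56,0,8] → ·  [on edge]
    (4,11)@(9, 23): e=[72,0,-8] → ·  [on edge]
  covered (7 px):
    · · · · · · · · · ·
    · · · · · · · · · ·
    · · · · · · · · · ·
    · · · · · · · · · ·
    · · · · · · · · · ·
    · · · · · · · · · ·
    · · · · · · · · · ·
    · · · · · · # # · ·
    · · · · # # # · · ·
    · · · · # # · · · ·
    · · · · · · · · · ·
    · · · · · · · · · ·
T1:
  2·area = 96
  edge (8, 14)→(6, 6): d=(-2,-8) top-left  bias=+0
  edge (6, 6)→(20, 14): d=(14,8) right/bottom  bias=-1
  edge (20, 14)→(8, 14): d=(-12,0) right/bottom  bias=-1
    (3,3)@(7, 7): e=[6,6,84] → #
    (4,3)@(9, 7): e=[22,-10,84] → ·
    (3,4)@(7, 9): e=[2,34,60] → #
    (4,4)@(9, 9): e=[18,18,60] → #
    (5,4)@(11, 9): e=[34,2,60] → #
    (6,4)@(13, 9): e=[50,-14,60] → ·
    (3,5)@(7, 11): e=[-2,62,36] → ·
    (4,5)@(9, 11): e=[14,46,36] → #
    (6,5)@(13, 11): e=[46,14,36] → #
    (7,5)@(15, 11): e=[62,-2,36] → ·
    (4,6)@(9, 13): e=[10,74,12] → #
    (7,6)@(15, 13): e=[58,26,12] → #
  covered (12 px):
    · · · · · · · · · ·
    · · · · · · · · · ·
    · · · · · · · · · ·
    · · · # · · · · · ·
    · · · # # # · · · ·
    · · · · # # # · · ·
    · · · · # # # # # ·
    · · · · · · · · · ·
    · · · · · · · · · ·
    · · · · · · · · · ·
    · · · · · · · · · ·
    · · · · · · · · · ·
T2:
  2·area = 194
  edge (12, 0)→(11, 21): d=(-1,21) right/bottom  bias=-1
  edge (11, 21)→(2, 16): d=(-9,-5) top-left  bias=+0
  edge (2, 16)→(12, 0): d=(10,-16) top-left  bias=+0
    (5,1)@(11, 3): e=[18,162,14] → #
    (6,1)@(13, 3): e=[-24,172,46] → ·
    (4,2)@(9, 5): e=[58,134,2] → #
    (6,2)@(13, 5): e=[-26,154,66] → ·
    (4,3)@(9, 7): e=[56,116,22] → #
    (6,3)@(13, 7): e=[-28,136,86] → ·
    (3,4)@(7, 9): e=[96,88,10] → #
    (6,4)@(13, 9): e=[-30,118,106] → ·
    (3,5)@(7, 11): e=[94,70,30] → #
    (6,5)@(13, 11): e=[-32,100,126] → ·
    (2,6)@(5, 13): e=[134,42,18] → #
    (6,6)@(13, 13): e=[-34,82,146] → ·
    (5,10)@(11, 21): e=[0,0,194] → ·  [on edge]
  covered (26 px):
    · · · · · · · · · ·
    · · · · · # · · · ·
    · · · · # # · · · ·
    · · · · # # · · · ·
    · · · # # # · · · ·
    · · · # # # · · · ·
    · · # # # # · · · ·
    · # # # # # · · · ·
    · · # # # # · · · ·
    · · · · # # · · · ·
    · · · · · · · · · ·
    · · · · · · · · · ·
T3:
  2·area = 124
  edge (12, 10)→(2, 4): d=(-10,-6) top-left  bias=+0
  edge (2, 4)→(16, 0): d=(14,-4) top-left  bias=+0
  edge (16, 0)→(12, 10): d=(-4,10) right/bottom  bias=-1
    (6,0)@(13, 1): e=[96,2,26] → #
    (7,0)@(15, 1): e=[108,10,6] → #
    (8,0)@(17, 1): e=[120,18,-14] → ·
    (3,1)@(7, 3): e=[40,6,78] → #
    (4,1)@(9, 3): e=[52,14,58] → #
    (5,1)@(11, 3): e=[64,22,38] → #
    (7,1)@(15, 3): e=[88,38,-2] → ·
    (2,2)@(5, 5): e=[8,26,90] → #
    (7,2)@(15, 5): e=[68,66,-10] → ·
    (2,3)@(5, 7): e=[-12,54,82] → ·
    (3,3)@(7, 7): e=[0,62,62] → #  [on edge]
    (7,3)@(15, 7): e=[48,94,-18] → ·
    (8,6)@(17, 13): e=[0,186,-62] → ·  [on edge]
  covered (16 px):
    · · · · · · # # · ·
    · · · # # # # · · ·
    · · # # # # # · · ·
    · · · # # # # · · ·
    · · · · · # · · · ·
    · · · · · · · · · ·
    · · · · · · · · · ·
    · · · · · · · · · ·
    · · · · · · · · · ·
    · · · · · · · · · ·
    · · · · · · · · · ·
    · · · · · · · · · ·

Final: [42,12,42]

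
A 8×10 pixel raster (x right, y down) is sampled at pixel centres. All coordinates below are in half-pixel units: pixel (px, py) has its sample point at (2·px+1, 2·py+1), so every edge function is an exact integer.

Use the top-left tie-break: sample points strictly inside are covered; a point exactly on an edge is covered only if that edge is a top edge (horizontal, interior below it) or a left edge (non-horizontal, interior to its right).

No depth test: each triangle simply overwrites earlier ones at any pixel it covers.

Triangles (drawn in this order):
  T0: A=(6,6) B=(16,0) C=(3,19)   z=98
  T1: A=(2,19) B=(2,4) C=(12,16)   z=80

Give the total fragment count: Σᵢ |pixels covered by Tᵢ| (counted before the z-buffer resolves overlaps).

T0:
  2·area = 112
  edge (6, 6)→(16, 0): d=(10,-6) top-left  bias=+0
  edge (16, 0)→(3, 19): d=(-13,19) right/bottom  bias=-1
  edge (3, 19)→(6, 6): d=(3,-13) top-left  bias=+0
    (7,0)@(15, 1): e=[4,6,102] → #
    (5,1)@(11, 3): e=[0,56,56] → #  [on edge]
    (6,1)@(13, 3): e=[12,18,82] → #
    (7,1)@(15, 3): e=[24,-20,108] → ·
    (4,2)@(9, 5): e=[8,68,36] → #
    (6,2)@(13, 5): e=[32,-8,88] → ·
    (3,3)@(7, 7): e=[16,80,16] → #
    (6,3)@(13, 7): e=[52,-34,94] → ·
    (0,4)@(1, 9): e=[0,168,-56] → ·  [on edge]
    (3,4)@(7, 9): e=[36,54,22] → #
    (5,4)@(11, 9): e=[60,-22,74] → ·
    (2,5)@(5, 11): e=[44,66,2] → #
    (1,9)@(3, 19): e=[112,0,0] → ·  [on edge]
  covered (15 px):
    · · · · · · · #
    · · · · · # # ·
    · · · · # # · ·
    · · · # # # · ·
    · · · # # · · ·
    · · # # · · · ·
    · · # # · · · ·
    · · # · · · · ·
    · · · · · · · ·
    · · · · · · · ·
T1:
  2·area = 150
  edge (2, 19)→(2, 4): d=(0,-15) top-left  bias=+0
  edge (2, 4)→(12, 16): d=(10,12) right/bottom  bias=-1
  edge (12, 16)→(2, 19): d=(-10,3) right/bottom  bias=-1
    (1,3)@(3, 7): e=[15,18,117] → #
    (2,3)@(5, 7): e=[45,-6,111] → ·
    (1,4)@(3, 9): e=[15,38,97] → #
    (2,4)@(5, 9): e=[45,14,91] → #
    (3,4)@(7, 9): e=[75,-10,85] → ·
    (1,5)@(3, 11): e=[15,58,77] → #
    (3,5)@(7, 11): e=[75,10,65] → #
    (4,5)@(9, 11): e=[105,-14,59] → ·
    (1,6)@(3, 13): e=[15,78,57] → #
    (4,6)@(9, 13): e=[105,6,39] → #
    (5,6)@(11, 13): e=[135,-18,33] → ·
    (1,7)@(3, 15): e=[15,98,37] → #
  covered (18 px):
    · · · · · · · ·
    · · · · · · · ·
    · · · · · · · ·
    · # · · · · · ·
    · # # · · · · ·
    · # # # · · · ·
    · # # # # · · ·
    · # # # # # · ·
    · # # # · · · ·
    · · · · · · · ·

Result: 33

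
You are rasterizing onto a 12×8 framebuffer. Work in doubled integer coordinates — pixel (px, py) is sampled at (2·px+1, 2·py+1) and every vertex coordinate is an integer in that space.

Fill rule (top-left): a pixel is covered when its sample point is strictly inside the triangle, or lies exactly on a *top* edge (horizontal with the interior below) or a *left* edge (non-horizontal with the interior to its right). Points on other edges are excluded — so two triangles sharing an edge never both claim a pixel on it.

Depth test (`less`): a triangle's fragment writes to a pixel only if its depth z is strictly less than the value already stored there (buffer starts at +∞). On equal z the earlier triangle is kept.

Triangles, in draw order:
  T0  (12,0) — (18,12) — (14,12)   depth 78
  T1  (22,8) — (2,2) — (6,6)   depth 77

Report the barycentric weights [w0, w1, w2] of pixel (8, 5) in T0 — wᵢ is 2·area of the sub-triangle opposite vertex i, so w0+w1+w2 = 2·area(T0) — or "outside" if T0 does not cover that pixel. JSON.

T0:
  2·area = 48
  edge (12, 0)→(18, 12): d=(6,12) right/bottom  bias=-1
  edge (18, 12)→(14, 12): d=(-4,0) right/bottom  bias=-1
  edge (14, 12)→(12, 0): d=(-2,-12) top-left  bias=+0
    (6,1)@(13, 3): e=[6,36,6] → #
    (7,1)@(15, 3): e=[-18,36,30] → ·
    (6,2)@(13, 5): e=[18,28,2] → #
    (7,2)@(15, 5): e=[-6,28,26] → ·
    (6,3)@(13, 7): e=[30,20,-2] → ·
    (7,3)@(15, 7): e=[6,20,22] → #
    (8,3)@(17, 7): e=[-18,20,46] → ·
    (7,4)@(15, 9): e=[18,12,18] → #
    (8,4)@(17, 9): e=[-6,12,42] → ·
    (7,5)@(15, 11): e=[30,4,14] → #
    (8,5)@(17, 11): e=[6,4,38] → #
    (9,5)@(19, 11): e=[-18,4,62] → ·
  covered (6 px):
    · · · · · · · · · · · ·
    · · · · · · # · · · · ·
    · · · · · · # · · · · ·
    · · · · · · · # · · · ·
    · · · · · · · # · · · ·
    · · · · · · · # # · · ·
    · · · · · · · · · · · ·
    · · · · · · · · · · · ·
T1:
  2·area = 56  (B↔C swapped to make it positive)
  edge (22, 8)→(6, 6): d=(-16,-2) top-left  bias=+0
  edge (6, 6)→(2, 2): d=(-4,-4) top-left  bias=+0
  edge (2, 2)→(22, 8): d=(20,6) right/bottom  bias=-1
    (0,0)@(1, 1): e=[70,0,-14] → ·  [on edge]
    (1,1)@(3, 3): e=[42,0,14] → #  [on edge]
    (2,1)@(5, 3): e=[46,8,2] → #
    (3,1)@(7, 3): e=[50,16,-10] → ·
    (1,2)@(3, 5): e=[10,-8,54] → ·
    (2,2)@(5, 5): e=[14,0,42] → #  [on edge]
    (3,2)@(7, 5): e=[18,8,30] → #
    (4,2)@(9, 5): e=[22,16,18] → #
    (5,2)@(11, 5): e=[26,24,6] → #
    (6,2)@(13, 5): e=[30,32,-6] → ·
    (2,3)@(5, 7): e=[-18,-8,82] → ·
    (3,3)@(7, 7): e=[-14,0,70] → ·  [on edge]
    (4,4)@(9, 9): e=[-42,0,98] → ·  [on edge]
    (5,5)@(11, 11): e=[-70,0,126] → ·  [on edge]
    (6,6)@(13, 13): e=[-98,0,154] → ·  [on edge]
    (7,7)@(15, 15): e=[-126,0,182] → ·  [on edge]
  covered (8 px):
    · · · · · · · · · · · ·
    · # # · · · · · · · · ·
    · · # # # # · · · · · ·
    · · · · · · · # # · · ·
    · · · · · · · · · · · ·
    · · · · · · · · · · · ·
    · · · · · · · · · · · ·
    · · · · · · · · · · · ·

Answer: [4,38,6]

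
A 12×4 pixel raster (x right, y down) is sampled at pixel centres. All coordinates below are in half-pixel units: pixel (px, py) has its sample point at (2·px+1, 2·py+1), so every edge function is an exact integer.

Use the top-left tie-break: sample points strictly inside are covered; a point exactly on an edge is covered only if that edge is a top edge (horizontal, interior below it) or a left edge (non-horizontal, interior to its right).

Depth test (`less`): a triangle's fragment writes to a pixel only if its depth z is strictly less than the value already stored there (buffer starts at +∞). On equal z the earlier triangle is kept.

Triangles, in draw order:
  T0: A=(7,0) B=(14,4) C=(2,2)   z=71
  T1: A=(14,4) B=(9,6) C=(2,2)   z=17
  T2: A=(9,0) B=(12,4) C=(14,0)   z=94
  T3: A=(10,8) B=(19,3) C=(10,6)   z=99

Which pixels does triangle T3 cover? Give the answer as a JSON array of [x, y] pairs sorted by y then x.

T0:
  2·area = 34
  edge (7, 0)→(14, 4): d=(7,4) right/bottom  bias=-1
  edge (14, 4)→(2, 2): d=(-12,-2) top-left  bias=+0
  edge (2, 2)→(7, 0): d=(5,-2) top-left  bias=+0
    (2,0)@(5, 1): e=[15,18,1] → X
    (3,0)@(7, 1): e=[7,22,5] → X
    (4,0)@(9, 1): e=[-1,26,9] → .
    (2,1)@(5, 3): e=[29,-6,11] → .
    (3,1)@(7, 3): e=[21,-2,15] → .
    (4,1)@(9, 3): e=[13,2,19] → X
    (5,1)@(11, 3): e=[5,6,23] → X
    (6,1)@(13, 3): e=[-3,10,27] → .
    (4,2)@(9, 5): e=[27,-22,29] → .
    (5,2)@(11, 5): e=[19,-18,33] → .
  covered (4 px):
    . . X X . . . . . . . .
    . . . . X X . . . . . .
    . . . . . . . . . . . .
    . . . . . . . . . . . .
T1:
  2·area = 34
  edge (14, 4)→(9, 6): d=(-5,2) right/bottom  bias=-1
  edge (9, 6)→(2, 2): d=(-7,-4) top-left  bias=+0
  edge (2, 2)→(14, 4): d=(12,2) right/bottom  bias=-1
    (2,1)@(5, 3): e=[23,5,6] → X
    (3,1)@(7, 3): e=[19,13,2] → X
    (4,1)@(9, 3): e=[15,21,-2] → .
    (2,2)@(5, 5): e=[13,-9,30] → .
    (3,2)@(7, 5): e=[9,-1,26] → .
    (4,2)@(9, 5): e=[5,7,22] → X
    (5,2)@(11, 5): e=[1,15,18] → X
    (6,2)@(13, 5): e=[-3,23,14] → .
    (4,3)@(9, 7): e=[-5,-7,46] → .
    (5,3)@(11, 7): e=[-9,1,42] → .
  covered (4 px):
    . . . . . . . . . . . .
    . . X X . . . . . . . .
    . . . . X X . . . . . .
    . . . . . . . . . . . .
T2:
  2·area = 20  (B↔C swapped to make it positive)
  edge (9, 0)→(14, 0): d=(5,0) top-left  bias=+0
  edge (14, 0)→(12, 4): d=(-2,4) right/bottom  bias=-1
  edge (12, 4)→(9, 0): d=(-3,-4) top-left  bias=+0
    (5,0)@(11, 1): e=[5,10,5] → X
    (6,0)@(13, 1): e=[5,2,13] → X
    (7,0)@(15, 1): e=[5,-6,21] → .
    (5,1)@(11, 3): e=[15,6,-1] → .
    (6,1)@(13, 3): e=[15,-2,7] → .
  covered (2 px):
    . . . . . X X . . . . .
    . . . . . . . . . . . .
    . . . . . . . . . . . .
    . . . . . . . . . . . .
T3:
  2·area = 18  (B↔C swapped to make it positive)
  edge (10, 8)→(10, 6): d=(0,-2) top-left  bias=+0
  edge (10, 6)→(19, 3): d=(9,-3) top-left  bias=+0
  edge (19, 3)→(10, 8): d=(-9,5) right/bottom  bias=-1
    (9,1)@(19, 3): e=[18,0,0] → .  [on edge]
    (6,2)@(13, 5): e=[6,0,12] → X  [on edge]
    (7,2)@(15, 5): e=[10,6,2] → X
    (8,2)@(17, 5): e=[14,12,-8] → .
    (3,3)@(7, 7): e=[-6,0,24] → .  [on edge]
    (5,3)@(11, 7): e=[2,12,4] → X
    (6,3)@(13, 7): e=[6,18,-6] → .
    (7,3)@(15, 7): e=[10,24,-16] → .
  covered (3 px):
    . . . . . . . . . . . .
    . . . . . . . . . . . .
    . . . . . . X X . . . .
    . . . . . X . . . . . .

Final: [[6,2],[7,2],[5,3]]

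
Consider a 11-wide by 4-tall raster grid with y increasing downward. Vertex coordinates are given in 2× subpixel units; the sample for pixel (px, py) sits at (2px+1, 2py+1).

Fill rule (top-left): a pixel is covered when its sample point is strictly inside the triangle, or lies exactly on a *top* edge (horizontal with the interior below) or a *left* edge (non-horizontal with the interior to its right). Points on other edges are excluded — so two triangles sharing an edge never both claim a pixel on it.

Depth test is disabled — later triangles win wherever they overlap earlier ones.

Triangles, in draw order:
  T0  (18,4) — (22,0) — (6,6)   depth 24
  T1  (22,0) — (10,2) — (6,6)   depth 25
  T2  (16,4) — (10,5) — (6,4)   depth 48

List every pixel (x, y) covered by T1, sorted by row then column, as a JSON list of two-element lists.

T0:
  2·area = 40  (B↔C swapped to make it positive)
  edge (18, 4)→(6, 6): d=(-12,2) right/bottom  bias=-1
  edge (6, 6)→(22, 0): d=(16,-6) top-left  bias=+0
  edge (22, 0)→(18, 4): d=(-4,4) right/bottom  bias=-1
    (10,0)@(21, 1): e=[30,10,0] → ·  [on edge]
    (7,1)@(15, 3): e=[18,6,16] → █
    (8,1)@(17, 3): e=[14,18,8] → █
    (9,1)@(19, 3): e=[10,30,0] → ·  [on edge]
    (4,2)@(9, 5): e=[6,2,32] → █
    (5,2)@(11, 5): e=[2,14,24] → █
    (6,2)@(13, 5): e=[-2,26,16] → ·
    (7,2)@(15, 5): e=[-6,38,8] → ·
    (8,2)@(17, 5): e=[-10,50,0] → ·  [on edge]
    (4,3)@(9, 7): e=[-18,34,24] → ·
    (5,3)@(11, 7): e=[-22,46,16] → ·
    (7,3)@(15, 7): e=[-30,70,0] → ·  [on edge]
  covered (4 px):
    · · · · · · · · · · ·
    · · · · · · · █ █ · ·
    · · · · █ █ · · · · ·
    · · · · · · · · · · ·
T1:
  2·area = 40  (B↔C swapped to make it positive)
  edge (22, 0)→(6, 6): d=(-16,6) right/bottom  bias=-1
  edge (6, 6)→(10, 2): d=(4,-4) top-left  bias=+0
  edge (10, 2)→(22, 0): d=(12,-2) top-left  bias=+0
    (5,0)@(11, 1): e=[50,0,-10] → ·  [on edge]
    (8,0)@(17, 1): e=[14,24,2] → █
    (9,0)@(19, 1): e=[2,32,6] → █
    (10,0)@(21, 1): e=[-10,40,10] → ·
    (4,1)@(9, 3): e=[30,0,10] → █  [on edge]
    (5,1)@(11, 3): e=[18,8,14] → █
    (6,1)@(13, 3): e=[6,16,18] → █
    (7,1)@(15, 3): e=[-6,24,22] → ·
    (8,1)@(17, 3): e=[-18,32,26] → ·
    (9,1)@(19, 3): e=[-30,40,30] → ·
    (3,2)@(7, 5): e=[10,0,30] → █  [on edge]
    (4,2)@(9, 5): e=[-2,8,34] → ·
    (2,3)@(5, 7): e=[-10,0,50] → ·  [on edge]
  covered (6 px):
    · · · · · · · · █ █ ·
    · · · · █ █ █ · · · ·
    · · · █ · · · · · · ·
    · · · · · · · · · · ·
T2:
  2·area = 10
  edge (16, 4)→(10, 5): d=(-6,1) right/bottom  bias=-1
  edge (10, 5)→(6, 4): d=(-4,-1) top-left  bias=+0
  edge (6, 4)→(16, 4): d=(10,0) top-left  bias=+0
  covered (0 px):
    · · · · · · · · · · ·
    · · · · · · · · · · ·
    · · · · · · · · · · ·
    · · · · · · · · · · ·

Final: [[8,0],[9,0],[4,1],[5,1],[6,1],[3,2]]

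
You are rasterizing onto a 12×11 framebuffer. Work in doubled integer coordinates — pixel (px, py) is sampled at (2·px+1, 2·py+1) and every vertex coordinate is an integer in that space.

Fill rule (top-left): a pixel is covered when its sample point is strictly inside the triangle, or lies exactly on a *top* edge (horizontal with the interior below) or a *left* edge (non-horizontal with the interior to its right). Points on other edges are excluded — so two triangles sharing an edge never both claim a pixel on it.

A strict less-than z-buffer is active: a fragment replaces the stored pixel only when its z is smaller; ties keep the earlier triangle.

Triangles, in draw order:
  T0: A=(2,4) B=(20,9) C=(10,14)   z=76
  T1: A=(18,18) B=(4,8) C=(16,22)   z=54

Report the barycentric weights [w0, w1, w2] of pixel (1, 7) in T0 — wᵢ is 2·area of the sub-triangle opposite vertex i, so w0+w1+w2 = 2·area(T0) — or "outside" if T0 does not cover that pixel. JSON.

T0:
  2·area = 140
  edge (2, 4)→(20, 9): d=(18,5) right/bottom  bias=-1
  edge (20, 9)→(10, 14): d=(-10,5) right/bottom  bias=-1
  edge (10, 14)→(2, 4): d=(-8,-10) top-left  bias=+0
    (1,2)@(3, 5): e=[13,125,2] → X
    (2,2)@(5, 5): e=[3,115,22] → X
    (3,2)@(7, 5): e=[-7,105,42] → .
    (1,3)@(3, 7): e=[49,105,-14] → .
    (2,3)@(5, 7): e=[39,95,6] → X
    (3,3)@(7, 7): e=[29,85,26] → X
    (4,3)@(9, 7): e=[19,75,46] → X
    (5,3)@(11, 7): e=[9,65,66] → X
    (6,3)@(13, 7): e=[-1,55,86] → .
    (2,4)@(5, 9): e=[75,75,-10] → .
    (3,4)@(7, 9): e=[65,65,10] → X
    (6,4)@(13, 9): e=[35,35,70] → X
  covered (18 px):
    . . . . . . . . . . . .
    . . . . . . . . . . . .
    . X X . . . . . . . . .
    . . X X X X . . . . . .
    . . . X X X X X X X . .
    . . . . X X X X . . . .
    . . . . . X . . . . . .
    . . . . . . . . . . . .
    . . . . . . . . . . . .
    . . . . . . . . . . . .
    . . . . . . . . . . . .
T1:
  2·area = 76  (B↔C swapped to make it positive)
  edge (18, 18)→(16, 22): d=(-2,4) right/bottom  bias=-1
  edge (16, 22)→(4, 8): d=(-12,-14) top-left  bias=+0
  edge (4, 8)→(18, 18): d=(14,10) right/bottom  bias=-1
    (2,4)@(5, 9): e=[70,2,4] → X
    (3,4)@(7, 9): e=[62,30,-16] → .
    (2,5)@(5, 11): e=[66,-22,32] → .
    (3,5)@(7, 11): e=[58,6,12] → X
    (4,5)@(9, 11): e=[50,34,-8] → .
    (3,6)@(7, 13): e=[54,-18,40] → .
    (4,6)@(9, 13): e=[46,10,20] → X
    (5,6)@(11, 13): e=[38,38,0] → .  [on edge]
    (4,7)@(9, 15): e=[42,-14,48] → .
    (5,7)@(11, 15): e=[34,14,28] → X
    (6,7)@(13, 15): e=[26,42,8] → X
    (7,7)@(15, 15): e=[18,70,-12] → .
  covered (9 px):
    . . . . . . . . . . . .
    . . . . . . . . . . . .
    . . . . . . . . . . . .
    . . . . . . . . . . . .
    . . X . . . . . . . . .
    . . . X . . . . . . . .
    . . . . X . . . . . . .
    . . . . . X X . . . . .
    . . . . . . X X . . . .
    . . . . . . . X X . . .
    . . . . . . . . . . . .

Final: "outside"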